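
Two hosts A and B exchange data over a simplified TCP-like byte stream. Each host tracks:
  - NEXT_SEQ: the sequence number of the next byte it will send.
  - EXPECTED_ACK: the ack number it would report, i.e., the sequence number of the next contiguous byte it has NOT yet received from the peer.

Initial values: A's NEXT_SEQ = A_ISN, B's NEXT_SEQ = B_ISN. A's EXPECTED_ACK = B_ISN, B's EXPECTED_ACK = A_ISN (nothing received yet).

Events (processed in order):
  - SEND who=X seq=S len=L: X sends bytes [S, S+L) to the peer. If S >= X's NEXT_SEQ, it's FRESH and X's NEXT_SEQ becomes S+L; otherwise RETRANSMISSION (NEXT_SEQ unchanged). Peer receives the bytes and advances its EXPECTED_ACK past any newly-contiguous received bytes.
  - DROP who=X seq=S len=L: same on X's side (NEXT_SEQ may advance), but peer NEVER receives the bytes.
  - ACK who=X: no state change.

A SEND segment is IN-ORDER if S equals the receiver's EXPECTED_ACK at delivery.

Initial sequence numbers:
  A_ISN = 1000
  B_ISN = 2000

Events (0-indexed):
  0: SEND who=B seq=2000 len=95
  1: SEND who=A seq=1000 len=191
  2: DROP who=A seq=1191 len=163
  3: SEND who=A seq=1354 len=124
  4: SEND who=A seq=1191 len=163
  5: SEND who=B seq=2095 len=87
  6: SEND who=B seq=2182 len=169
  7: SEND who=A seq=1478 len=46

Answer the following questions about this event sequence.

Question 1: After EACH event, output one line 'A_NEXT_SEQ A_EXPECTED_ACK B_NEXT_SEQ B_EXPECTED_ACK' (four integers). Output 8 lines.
1000 2095 2095 1000
1191 2095 2095 1191
1354 2095 2095 1191
1478 2095 2095 1191
1478 2095 2095 1478
1478 2182 2182 1478
1478 2351 2351 1478
1524 2351 2351 1524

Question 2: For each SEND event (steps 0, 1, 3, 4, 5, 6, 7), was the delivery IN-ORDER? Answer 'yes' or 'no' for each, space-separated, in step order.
Step 0: SEND seq=2000 -> in-order
Step 1: SEND seq=1000 -> in-order
Step 3: SEND seq=1354 -> out-of-order
Step 4: SEND seq=1191 -> in-order
Step 5: SEND seq=2095 -> in-order
Step 6: SEND seq=2182 -> in-order
Step 7: SEND seq=1478 -> in-order

Answer: yes yes no yes yes yes yes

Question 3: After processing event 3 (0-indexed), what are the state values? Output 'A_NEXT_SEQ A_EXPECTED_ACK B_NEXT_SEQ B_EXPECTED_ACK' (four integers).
After event 0: A_seq=1000 A_ack=2095 B_seq=2095 B_ack=1000
After event 1: A_seq=1191 A_ack=2095 B_seq=2095 B_ack=1191
After event 2: A_seq=1354 A_ack=2095 B_seq=2095 B_ack=1191
After event 3: A_seq=1478 A_ack=2095 B_seq=2095 B_ack=1191

1478 2095 2095 1191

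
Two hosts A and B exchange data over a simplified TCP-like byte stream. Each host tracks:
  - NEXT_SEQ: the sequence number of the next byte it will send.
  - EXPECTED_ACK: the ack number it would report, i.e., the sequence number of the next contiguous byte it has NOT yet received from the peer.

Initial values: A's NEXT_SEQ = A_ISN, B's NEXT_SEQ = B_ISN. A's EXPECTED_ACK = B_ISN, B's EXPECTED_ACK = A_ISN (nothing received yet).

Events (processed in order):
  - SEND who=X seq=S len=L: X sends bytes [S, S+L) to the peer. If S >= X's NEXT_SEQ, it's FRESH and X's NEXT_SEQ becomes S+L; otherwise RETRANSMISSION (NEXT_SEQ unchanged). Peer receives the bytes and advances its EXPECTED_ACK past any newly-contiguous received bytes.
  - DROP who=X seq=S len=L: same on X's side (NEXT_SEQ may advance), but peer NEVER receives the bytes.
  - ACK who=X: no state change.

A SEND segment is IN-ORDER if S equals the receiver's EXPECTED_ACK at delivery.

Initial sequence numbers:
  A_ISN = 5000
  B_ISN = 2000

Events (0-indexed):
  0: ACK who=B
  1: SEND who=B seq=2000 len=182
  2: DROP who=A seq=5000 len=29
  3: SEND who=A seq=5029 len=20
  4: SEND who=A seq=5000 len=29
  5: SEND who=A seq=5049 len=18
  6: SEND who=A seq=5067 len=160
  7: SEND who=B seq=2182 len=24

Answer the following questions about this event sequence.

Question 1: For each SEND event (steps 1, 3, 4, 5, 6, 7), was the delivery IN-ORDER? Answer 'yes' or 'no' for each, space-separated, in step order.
Step 1: SEND seq=2000 -> in-order
Step 3: SEND seq=5029 -> out-of-order
Step 4: SEND seq=5000 -> in-order
Step 5: SEND seq=5049 -> in-order
Step 6: SEND seq=5067 -> in-order
Step 7: SEND seq=2182 -> in-order

Answer: yes no yes yes yes yes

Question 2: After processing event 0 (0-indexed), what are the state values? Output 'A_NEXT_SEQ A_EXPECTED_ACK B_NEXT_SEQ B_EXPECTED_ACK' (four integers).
After event 0: A_seq=5000 A_ack=2000 B_seq=2000 B_ack=5000

5000 2000 2000 5000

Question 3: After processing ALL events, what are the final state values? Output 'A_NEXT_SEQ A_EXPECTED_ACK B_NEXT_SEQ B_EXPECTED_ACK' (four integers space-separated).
After event 0: A_seq=5000 A_ack=2000 B_seq=2000 B_ack=5000
After event 1: A_seq=5000 A_ack=2182 B_seq=2182 B_ack=5000
After event 2: A_seq=5029 A_ack=2182 B_seq=2182 B_ack=5000
After event 3: A_seq=5049 A_ack=2182 B_seq=2182 B_ack=5000
After event 4: A_seq=5049 A_ack=2182 B_seq=2182 B_ack=5049
After event 5: A_seq=5067 A_ack=2182 B_seq=2182 B_ack=5067
After event 6: A_seq=5227 A_ack=2182 B_seq=2182 B_ack=5227
After event 7: A_seq=5227 A_ack=2206 B_seq=2206 B_ack=5227

Answer: 5227 2206 2206 5227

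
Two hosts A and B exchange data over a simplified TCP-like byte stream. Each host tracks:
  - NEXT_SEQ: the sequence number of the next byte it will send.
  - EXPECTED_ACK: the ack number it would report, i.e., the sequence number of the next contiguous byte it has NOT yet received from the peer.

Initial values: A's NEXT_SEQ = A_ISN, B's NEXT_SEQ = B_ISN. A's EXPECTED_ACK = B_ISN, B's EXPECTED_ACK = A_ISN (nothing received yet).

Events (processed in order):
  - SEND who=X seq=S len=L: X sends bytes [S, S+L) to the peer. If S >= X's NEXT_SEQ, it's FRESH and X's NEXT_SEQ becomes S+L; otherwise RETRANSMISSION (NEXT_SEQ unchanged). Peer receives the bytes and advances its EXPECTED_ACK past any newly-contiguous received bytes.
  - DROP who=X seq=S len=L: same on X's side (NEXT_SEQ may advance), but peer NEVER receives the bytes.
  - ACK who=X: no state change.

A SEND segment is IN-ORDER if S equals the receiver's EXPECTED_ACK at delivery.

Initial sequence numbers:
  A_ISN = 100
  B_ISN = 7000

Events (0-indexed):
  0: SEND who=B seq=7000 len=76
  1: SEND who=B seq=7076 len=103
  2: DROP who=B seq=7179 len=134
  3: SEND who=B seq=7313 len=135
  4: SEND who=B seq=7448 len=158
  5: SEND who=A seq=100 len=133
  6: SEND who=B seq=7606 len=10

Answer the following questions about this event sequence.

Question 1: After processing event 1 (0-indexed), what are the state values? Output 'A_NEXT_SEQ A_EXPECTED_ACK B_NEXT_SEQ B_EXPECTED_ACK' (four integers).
After event 0: A_seq=100 A_ack=7076 B_seq=7076 B_ack=100
After event 1: A_seq=100 A_ack=7179 B_seq=7179 B_ack=100

100 7179 7179 100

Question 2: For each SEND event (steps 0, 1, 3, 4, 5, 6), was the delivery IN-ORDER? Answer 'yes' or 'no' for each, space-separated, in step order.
Answer: yes yes no no yes no

Derivation:
Step 0: SEND seq=7000 -> in-order
Step 1: SEND seq=7076 -> in-order
Step 3: SEND seq=7313 -> out-of-order
Step 4: SEND seq=7448 -> out-of-order
Step 5: SEND seq=100 -> in-order
Step 6: SEND seq=7606 -> out-of-order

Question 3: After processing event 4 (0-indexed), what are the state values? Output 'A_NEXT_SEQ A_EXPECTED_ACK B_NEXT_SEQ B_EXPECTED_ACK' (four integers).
After event 0: A_seq=100 A_ack=7076 B_seq=7076 B_ack=100
After event 1: A_seq=100 A_ack=7179 B_seq=7179 B_ack=100
After event 2: A_seq=100 A_ack=7179 B_seq=7313 B_ack=100
After event 3: A_seq=100 A_ack=7179 B_seq=7448 B_ack=100
After event 4: A_seq=100 A_ack=7179 B_seq=7606 B_ack=100

100 7179 7606 100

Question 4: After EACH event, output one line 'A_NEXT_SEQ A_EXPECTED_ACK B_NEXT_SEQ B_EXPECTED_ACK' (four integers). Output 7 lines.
100 7076 7076 100
100 7179 7179 100
100 7179 7313 100
100 7179 7448 100
100 7179 7606 100
233 7179 7606 233
233 7179 7616 233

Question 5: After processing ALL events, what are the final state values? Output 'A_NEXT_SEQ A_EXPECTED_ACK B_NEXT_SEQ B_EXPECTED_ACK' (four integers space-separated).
Answer: 233 7179 7616 233

Derivation:
After event 0: A_seq=100 A_ack=7076 B_seq=7076 B_ack=100
After event 1: A_seq=100 A_ack=7179 B_seq=7179 B_ack=100
After event 2: A_seq=100 A_ack=7179 B_seq=7313 B_ack=100
After event 3: A_seq=100 A_ack=7179 B_seq=7448 B_ack=100
After event 4: A_seq=100 A_ack=7179 B_seq=7606 B_ack=100
After event 5: A_seq=233 A_ack=7179 B_seq=7606 B_ack=233
After event 6: A_seq=233 A_ack=7179 B_seq=7616 B_ack=233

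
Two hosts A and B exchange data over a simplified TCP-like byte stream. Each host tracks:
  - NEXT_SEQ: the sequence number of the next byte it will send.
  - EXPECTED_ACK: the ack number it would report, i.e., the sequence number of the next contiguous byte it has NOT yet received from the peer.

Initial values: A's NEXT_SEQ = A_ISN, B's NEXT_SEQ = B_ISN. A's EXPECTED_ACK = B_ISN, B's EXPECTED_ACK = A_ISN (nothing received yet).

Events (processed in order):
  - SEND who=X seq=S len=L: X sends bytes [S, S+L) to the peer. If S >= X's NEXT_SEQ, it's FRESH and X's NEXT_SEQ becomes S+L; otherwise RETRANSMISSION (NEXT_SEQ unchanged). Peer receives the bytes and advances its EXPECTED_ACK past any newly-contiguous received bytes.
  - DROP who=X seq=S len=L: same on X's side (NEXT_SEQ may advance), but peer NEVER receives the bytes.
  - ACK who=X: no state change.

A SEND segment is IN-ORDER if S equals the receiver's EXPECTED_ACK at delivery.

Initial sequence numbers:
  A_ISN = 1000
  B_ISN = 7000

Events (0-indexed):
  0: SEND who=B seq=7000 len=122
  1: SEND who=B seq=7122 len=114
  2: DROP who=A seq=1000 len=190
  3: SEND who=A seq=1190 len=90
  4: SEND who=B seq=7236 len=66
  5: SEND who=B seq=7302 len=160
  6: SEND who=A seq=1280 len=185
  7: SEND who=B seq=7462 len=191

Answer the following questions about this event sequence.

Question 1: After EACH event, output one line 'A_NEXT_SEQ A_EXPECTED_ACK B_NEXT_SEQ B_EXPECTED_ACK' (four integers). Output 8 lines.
1000 7122 7122 1000
1000 7236 7236 1000
1190 7236 7236 1000
1280 7236 7236 1000
1280 7302 7302 1000
1280 7462 7462 1000
1465 7462 7462 1000
1465 7653 7653 1000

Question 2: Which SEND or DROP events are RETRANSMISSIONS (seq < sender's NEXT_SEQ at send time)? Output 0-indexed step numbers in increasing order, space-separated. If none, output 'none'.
Answer: none

Derivation:
Step 0: SEND seq=7000 -> fresh
Step 1: SEND seq=7122 -> fresh
Step 2: DROP seq=1000 -> fresh
Step 3: SEND seq=1190 -> fresh
Step 4: SEND seq=7236 -> fresh
Step 5: SEND seq=7302 -> fresh
Step 6: SEND seq=1280 -> fresh
Step 7: SEND seq=7462 -> fresh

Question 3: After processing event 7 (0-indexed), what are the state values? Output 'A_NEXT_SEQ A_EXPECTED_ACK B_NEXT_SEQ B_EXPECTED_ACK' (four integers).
After event 0: A_seq=1000 A_ack=7122 B_seq=7122 B_ack=1000
After event 1: A_seq=1000 A_ack=7236 B_seq=7236 B_ack=1000
After event 2: A_seq=1190 A_ack=7236 B_seq=7236 B_ack=1000
After event 3: A_seq=1280 A_ack=7236 B_seq=7236 B_ack=1000
After event 4: A_seq=1280 A_ack=7302 B_seq=7302 B_ack=1000
After event 5: A_seq=1280 A_ack=7462 B_seq=7462 B_ack=1000
After event 6: A_seq=1465 A_ack=7462 B_seq=7462 B_ack=1000
After event 7: A_seq=1465 A_ack=7653 B_seq=7653 B_ack=1000

1465 7653 7653 1000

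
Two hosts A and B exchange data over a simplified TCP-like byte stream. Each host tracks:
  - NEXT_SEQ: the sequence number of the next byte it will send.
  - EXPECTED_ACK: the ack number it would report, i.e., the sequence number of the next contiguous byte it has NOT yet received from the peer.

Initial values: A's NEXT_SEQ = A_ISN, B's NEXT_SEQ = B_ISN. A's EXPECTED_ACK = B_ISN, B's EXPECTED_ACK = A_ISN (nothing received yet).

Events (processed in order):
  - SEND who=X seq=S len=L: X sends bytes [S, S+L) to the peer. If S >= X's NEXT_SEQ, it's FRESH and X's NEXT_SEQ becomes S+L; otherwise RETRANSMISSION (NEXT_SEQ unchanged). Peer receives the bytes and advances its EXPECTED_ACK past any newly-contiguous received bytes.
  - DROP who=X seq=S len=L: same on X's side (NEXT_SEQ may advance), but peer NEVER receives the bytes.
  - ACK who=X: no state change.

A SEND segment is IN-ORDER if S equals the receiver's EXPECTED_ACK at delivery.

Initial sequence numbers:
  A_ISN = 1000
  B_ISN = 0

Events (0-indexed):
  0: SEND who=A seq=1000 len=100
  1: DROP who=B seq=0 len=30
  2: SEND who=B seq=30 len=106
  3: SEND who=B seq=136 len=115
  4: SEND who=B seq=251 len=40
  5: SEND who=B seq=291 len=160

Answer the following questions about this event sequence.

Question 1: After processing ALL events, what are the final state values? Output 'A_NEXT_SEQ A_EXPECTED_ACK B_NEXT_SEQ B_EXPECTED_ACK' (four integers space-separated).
After event 0: A_seq=1100 A_ack=0 B_seq=0 B_ack=1100
After event 1: A_seq=1100 A_ack=0 B_seq=30 B_ack=1100
After event 2: A_seq=1100 A_ack=0 B_seq=136 B_ack=1100
After event 3: A_seq=1100 A_ack=0 B_seq=251 B_ack=1100
After event 4: A_seq=1100 A_ack=0 B_seq=291 B_ack=1100
After event 5: A_seq=1100 A_ack=0 B_seq=451 B_ack=1100

Answer: 1100 0 451 1100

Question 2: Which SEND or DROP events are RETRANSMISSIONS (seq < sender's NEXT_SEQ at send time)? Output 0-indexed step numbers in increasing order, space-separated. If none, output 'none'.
Step 0: SEND seq=1000 -> fresh
Step 1: DROP seq=0 -> fresh
Step 2: SEND seq=30 -> fresh
Step 3: SEND seq=136 -> fresh
Step 4: SEND seq=251 -> fresh
Step 5: SEND seq=291 -> fresh

Answer: none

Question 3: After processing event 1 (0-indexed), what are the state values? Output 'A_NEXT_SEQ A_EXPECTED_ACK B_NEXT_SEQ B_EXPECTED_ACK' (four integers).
After event 0: A_seq=1100 A_ack=0 B_seq=0 B_ack=1100
After event 1: A_seq=1100 A_ack=0 B_seq=30 B_ack=1100

1100 0 30 1100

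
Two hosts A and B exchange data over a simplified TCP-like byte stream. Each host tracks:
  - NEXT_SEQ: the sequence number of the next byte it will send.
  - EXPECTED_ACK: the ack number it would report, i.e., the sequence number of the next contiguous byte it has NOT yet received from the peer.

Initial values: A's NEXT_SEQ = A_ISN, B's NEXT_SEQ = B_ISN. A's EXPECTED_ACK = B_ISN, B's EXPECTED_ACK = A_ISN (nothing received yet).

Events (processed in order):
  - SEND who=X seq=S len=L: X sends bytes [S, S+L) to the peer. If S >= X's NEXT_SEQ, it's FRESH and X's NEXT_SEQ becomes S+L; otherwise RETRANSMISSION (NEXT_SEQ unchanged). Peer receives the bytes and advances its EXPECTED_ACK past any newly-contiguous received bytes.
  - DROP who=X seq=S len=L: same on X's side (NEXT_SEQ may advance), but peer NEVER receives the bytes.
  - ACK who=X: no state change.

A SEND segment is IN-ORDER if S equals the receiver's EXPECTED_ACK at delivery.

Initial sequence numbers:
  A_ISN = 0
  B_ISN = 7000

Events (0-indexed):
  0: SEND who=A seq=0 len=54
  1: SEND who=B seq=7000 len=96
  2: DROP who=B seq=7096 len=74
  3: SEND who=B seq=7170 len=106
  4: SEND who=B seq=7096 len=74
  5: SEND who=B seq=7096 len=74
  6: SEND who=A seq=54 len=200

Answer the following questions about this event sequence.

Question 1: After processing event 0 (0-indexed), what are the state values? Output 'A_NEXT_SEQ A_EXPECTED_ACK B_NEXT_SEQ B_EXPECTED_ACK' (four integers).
After event 0: A_seq=54 A_ack=7000 B_seq=7000 B_ack=54

54 7000 7000 54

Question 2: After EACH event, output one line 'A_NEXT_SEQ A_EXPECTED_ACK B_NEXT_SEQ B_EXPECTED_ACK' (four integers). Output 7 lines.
54 7000 7000 54
54 7096 7096 54
54 7096 7170 54
54 7096 7276 54
54 7276 7276 54
54 7276 7276 54
254 7276 7276 254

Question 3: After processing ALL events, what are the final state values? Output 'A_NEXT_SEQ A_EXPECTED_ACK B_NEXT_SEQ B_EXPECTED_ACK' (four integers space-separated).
After event 0: A_seq=54 A_ack=7000 B_seq=7000 B_ack=54
After event 1: A_seq=54 A_ack=7096 B_seq=7096 B_ack=54
After event 2: A_seq=54 A_ack=7096 B_seq=7170 B_ack=54
After event 3: A_seq=54 A_ack=7096 B_seq=7276 B_ack=54
After event 4: A_seq=54 A_ack=7276 B_seq=7276 B_ack=54
After event 5: A_seq=54 A_ack=7276 B_seq=7276 B_ack=54
After event 6: A_seq=254 A_ack=7276 B_seq=7276 B_ack=254

Answer: 254 7276 7276 254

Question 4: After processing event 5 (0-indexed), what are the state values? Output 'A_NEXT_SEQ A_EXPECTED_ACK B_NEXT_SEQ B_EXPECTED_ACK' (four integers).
After event 0: A_seq=54 A_ack=7000 B_seq=7000 B_ack=54
After event 1: A_seq=54 A_ack=7096 B_seq=7096 B_ack=54
After event 2: A_seq=54 A_ack=7096 B_seq=7170 B_ack=54
After event 3: A_seq=54 A_ack=7096 B_seq=7276 B_ack=54
After event 4: A_seq=54 A_ack=7276 B_seq=7276 B_ack=54
After event 5: A_seq=54 A_ack=7276 B_seq=7276 B_ack=54

54 7276 7276 54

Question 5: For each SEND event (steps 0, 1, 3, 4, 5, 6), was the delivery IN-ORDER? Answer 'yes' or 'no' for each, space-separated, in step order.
Answer: yes yes no yes no yes

Derivation:
Step 0: SEND seq=0 -> in-order
Step 1: SEND seq=7000 -> in-order
Step 3: SEND seq=7170 -> out-of-order
Step 4: SEND seq=7096 -> in-order
Step 5: SEND seq=7096 -> out-of-order
Step 6: SEND seq=54 -> in-order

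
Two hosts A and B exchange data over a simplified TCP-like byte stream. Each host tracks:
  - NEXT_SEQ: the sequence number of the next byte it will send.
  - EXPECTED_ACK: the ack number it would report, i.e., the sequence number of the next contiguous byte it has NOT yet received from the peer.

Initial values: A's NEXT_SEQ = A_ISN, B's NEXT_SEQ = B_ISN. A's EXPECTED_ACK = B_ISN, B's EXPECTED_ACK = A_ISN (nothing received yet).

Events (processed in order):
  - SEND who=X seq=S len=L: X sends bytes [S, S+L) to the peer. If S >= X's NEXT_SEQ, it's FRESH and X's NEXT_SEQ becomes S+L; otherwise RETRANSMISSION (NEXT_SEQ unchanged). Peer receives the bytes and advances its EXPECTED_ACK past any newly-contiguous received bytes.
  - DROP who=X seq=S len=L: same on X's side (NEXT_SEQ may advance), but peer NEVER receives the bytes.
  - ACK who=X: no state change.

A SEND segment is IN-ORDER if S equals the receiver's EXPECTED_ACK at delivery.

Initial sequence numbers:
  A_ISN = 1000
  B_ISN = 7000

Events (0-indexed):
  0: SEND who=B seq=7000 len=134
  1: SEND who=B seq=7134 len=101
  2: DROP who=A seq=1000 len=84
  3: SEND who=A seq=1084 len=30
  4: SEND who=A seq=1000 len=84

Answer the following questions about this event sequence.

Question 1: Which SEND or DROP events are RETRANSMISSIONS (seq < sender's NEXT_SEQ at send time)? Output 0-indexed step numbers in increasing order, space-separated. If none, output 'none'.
Answer: 4

Derivation:
Step 0: SEND seq=7000 -> fresh
Step 1: SEND seq=7134 -> fresh
Step 2: DROP seq=1000 -> fresh
Step 3: SEND seq=1084 -> fresh
Step 4: SEND seq=1000 -> retransmit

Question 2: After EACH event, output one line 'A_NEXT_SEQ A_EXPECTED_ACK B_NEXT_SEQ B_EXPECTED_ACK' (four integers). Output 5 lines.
1000 7134 7134 1000
1000 7235 7235 1000
1084 7235 7235 1000
1114 7235 7235 1000
1114 7235 7235 1114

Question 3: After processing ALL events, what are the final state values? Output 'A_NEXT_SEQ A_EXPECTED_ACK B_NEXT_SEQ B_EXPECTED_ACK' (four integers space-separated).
After event 0: A_seq=1000 A_ack=7134 B_seq=7134 B_ack=1000
After event 1: A_seq=1000 A_ack=7235 B_seq=7235 B_ack=1000
After event 2: A_seq=1084 A_ack=7235 B_seq=7235 B_ack=1000
After event 3: A_seq=1114 A_ack=7235 B_seq=7235 B_ack=1000
After event 4: A_seq=1114 A_ack=7235 B_seq=7235 B_ack=1114

Answer: 1114 7235 7235 1114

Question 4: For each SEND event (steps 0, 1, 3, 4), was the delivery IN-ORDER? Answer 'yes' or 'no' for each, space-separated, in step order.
Step 0: SEND seq=7000 -> in-order
Step 1: SEND seq=7134 -> in-order
Step 3: SEND seq=1084 -> out-of-order
Step 4: SEND seq=1000 -> in-order

Answer: yes yes no yes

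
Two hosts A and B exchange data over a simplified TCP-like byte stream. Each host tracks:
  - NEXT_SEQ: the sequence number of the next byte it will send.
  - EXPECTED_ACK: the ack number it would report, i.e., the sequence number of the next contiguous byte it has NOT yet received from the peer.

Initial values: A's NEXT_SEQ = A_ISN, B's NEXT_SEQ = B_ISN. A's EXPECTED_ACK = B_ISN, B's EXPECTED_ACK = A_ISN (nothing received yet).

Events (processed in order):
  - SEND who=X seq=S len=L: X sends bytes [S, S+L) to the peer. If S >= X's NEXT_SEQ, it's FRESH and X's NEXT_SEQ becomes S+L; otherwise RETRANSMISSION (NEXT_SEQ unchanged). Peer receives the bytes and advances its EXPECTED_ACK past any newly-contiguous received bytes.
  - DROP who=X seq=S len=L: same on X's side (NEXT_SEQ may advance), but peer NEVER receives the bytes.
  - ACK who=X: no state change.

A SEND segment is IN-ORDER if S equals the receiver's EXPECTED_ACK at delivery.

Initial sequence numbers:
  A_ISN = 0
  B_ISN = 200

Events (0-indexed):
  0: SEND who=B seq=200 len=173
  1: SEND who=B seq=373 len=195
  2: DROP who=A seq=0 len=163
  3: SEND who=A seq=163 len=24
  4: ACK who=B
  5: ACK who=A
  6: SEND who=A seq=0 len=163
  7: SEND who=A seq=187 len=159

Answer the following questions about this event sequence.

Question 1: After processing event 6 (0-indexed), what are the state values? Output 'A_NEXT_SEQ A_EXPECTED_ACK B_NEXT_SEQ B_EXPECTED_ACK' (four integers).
After event 0: A_seq=0 A_ack=373 B_seq=373 B_ack=0
After event 1: A_seq=0 A_ack=568 B_seq=568 B_ack=0
After event 2: A_seq=163 A_ack=568 B_seq=568 B_ack=0
After event 3: A_seq=187 A_ack=568 B_seq=568 B_ack=0
After event 4: A_seq=187 A_ack=568 B_seq=568 B_ack=0
After event 5: A_seq=187 A_ack=568 B_seq=568 B_ack=0
After event 6: A_seq=187 A_ack=568 B_seq=568 B_ack=187

187 568 568 187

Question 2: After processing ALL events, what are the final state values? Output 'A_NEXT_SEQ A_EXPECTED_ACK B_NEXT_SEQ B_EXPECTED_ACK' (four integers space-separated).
After event 0: A_seq=0 A_ack=373 B_seq=373 B_ack=0
After event 1: A_seq=0 A_ack=568 B_seq=568 B_ack=0
After event 2: A_seq=163 A_ack=568 B_seq=568 B_ack=0
After event 3: A_seq=187 A_ack=568 B_seq=568 B_ack=0
After event 4: A_seq=187 A_ack=568 B_seq=568 B_ack=0
After event 5: A_seq=187 A_ack=568 B_seq=568 B_ack=0
After event 6: A_seq=187 A_ack=568 B_seq=568 B_ack=187
After event 7: A_seq=346 A_ack=568 B_seq=568 B_ack=346

Answer: 346 568 568 346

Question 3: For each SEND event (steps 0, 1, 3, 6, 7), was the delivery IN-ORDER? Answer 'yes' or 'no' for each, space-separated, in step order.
Answer: yes yes no yes yes

Derivation:
Step 0: SEND seq=200 -> in-order
Step 1: SEND seq=373 -> in-order
Step 3: SEND seq=163 -> out-of-order
Step 6: SEND seq=0 -> in-order
Step 7: SEND seq=187 -> in-order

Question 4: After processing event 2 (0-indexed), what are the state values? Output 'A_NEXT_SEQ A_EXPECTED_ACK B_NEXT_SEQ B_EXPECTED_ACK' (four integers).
After event 0: A_seq=0 A_ack=373 B_seq=373 B_ack=0
After event 1: A_seq=0 A_ack=568 B_seq=568 B_ack=0
After event 2: A_seq=163 A_ack=568 B_seq=568 B_ack=0

163 568 568 0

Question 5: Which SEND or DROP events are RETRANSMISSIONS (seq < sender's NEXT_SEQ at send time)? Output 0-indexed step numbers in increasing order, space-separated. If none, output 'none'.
Answer: 6

Derivation:
Step 0: SEND seq=200 -> fresh
Step 1: SEND seq=373 -> fresh
Step 2: DROP seq=0 -> fresh
Step 3: SEND seq=163 -> fresh
Step 6: SEND seq=0 -> retransmit
Step 7: SEND seq=187 -> fresh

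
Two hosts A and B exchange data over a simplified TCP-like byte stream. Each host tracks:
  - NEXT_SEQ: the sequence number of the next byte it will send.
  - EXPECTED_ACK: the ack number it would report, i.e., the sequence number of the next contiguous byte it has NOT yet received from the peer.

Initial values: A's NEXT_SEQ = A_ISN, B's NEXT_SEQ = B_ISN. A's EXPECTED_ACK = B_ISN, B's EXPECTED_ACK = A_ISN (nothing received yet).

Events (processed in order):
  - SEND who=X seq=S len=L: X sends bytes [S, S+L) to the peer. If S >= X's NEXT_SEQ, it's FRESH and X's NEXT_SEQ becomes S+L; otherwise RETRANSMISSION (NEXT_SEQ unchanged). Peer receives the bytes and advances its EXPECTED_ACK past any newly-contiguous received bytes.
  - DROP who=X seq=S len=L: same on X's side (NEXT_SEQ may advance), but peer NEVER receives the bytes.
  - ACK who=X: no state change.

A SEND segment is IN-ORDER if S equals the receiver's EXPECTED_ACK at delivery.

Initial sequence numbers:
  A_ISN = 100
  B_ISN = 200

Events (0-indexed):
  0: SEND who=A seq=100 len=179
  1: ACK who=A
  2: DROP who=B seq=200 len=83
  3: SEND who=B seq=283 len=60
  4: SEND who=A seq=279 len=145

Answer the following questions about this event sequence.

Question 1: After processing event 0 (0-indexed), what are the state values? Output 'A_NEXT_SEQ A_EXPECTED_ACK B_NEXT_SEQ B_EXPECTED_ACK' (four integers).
After event 0: A_seq=279 A_ack=200 B_seq=200 B_ack=279

279 200 200 279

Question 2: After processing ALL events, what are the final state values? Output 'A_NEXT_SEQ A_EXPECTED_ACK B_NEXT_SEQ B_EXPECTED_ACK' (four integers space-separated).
After event 0: A_seq=279 A_ack=200 B_seq=200 B_ack=279
After event 1: A_seq=279 A_ack=200 B_seq=200 B_ack=279
After event 2: A_seq=279 A_ack=200 B_seq=283 B_ack=279
After event 3: A_seq=279 A_ack=200 B_seq=343 B_ack=279
After event 4: A_seq=424 A_ack=200 B_seq=343 B_ack=424

Answer: 424 200 343 424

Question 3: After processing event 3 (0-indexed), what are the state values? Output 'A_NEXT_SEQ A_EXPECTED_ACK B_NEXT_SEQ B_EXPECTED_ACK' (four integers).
After event 0: A_seq=279 A_ack=200 B_seq=200 B_ack=279
After event 1: A_seq=279 A_ack=200 B_seq=200 B_ack=279
After event 2: A_seq=279 A_ack=200 B_seq=283 B_ack=279
After event 3: A_seq=279 A_ack=200 B_seq=343 B_ack=279

279 200 343 279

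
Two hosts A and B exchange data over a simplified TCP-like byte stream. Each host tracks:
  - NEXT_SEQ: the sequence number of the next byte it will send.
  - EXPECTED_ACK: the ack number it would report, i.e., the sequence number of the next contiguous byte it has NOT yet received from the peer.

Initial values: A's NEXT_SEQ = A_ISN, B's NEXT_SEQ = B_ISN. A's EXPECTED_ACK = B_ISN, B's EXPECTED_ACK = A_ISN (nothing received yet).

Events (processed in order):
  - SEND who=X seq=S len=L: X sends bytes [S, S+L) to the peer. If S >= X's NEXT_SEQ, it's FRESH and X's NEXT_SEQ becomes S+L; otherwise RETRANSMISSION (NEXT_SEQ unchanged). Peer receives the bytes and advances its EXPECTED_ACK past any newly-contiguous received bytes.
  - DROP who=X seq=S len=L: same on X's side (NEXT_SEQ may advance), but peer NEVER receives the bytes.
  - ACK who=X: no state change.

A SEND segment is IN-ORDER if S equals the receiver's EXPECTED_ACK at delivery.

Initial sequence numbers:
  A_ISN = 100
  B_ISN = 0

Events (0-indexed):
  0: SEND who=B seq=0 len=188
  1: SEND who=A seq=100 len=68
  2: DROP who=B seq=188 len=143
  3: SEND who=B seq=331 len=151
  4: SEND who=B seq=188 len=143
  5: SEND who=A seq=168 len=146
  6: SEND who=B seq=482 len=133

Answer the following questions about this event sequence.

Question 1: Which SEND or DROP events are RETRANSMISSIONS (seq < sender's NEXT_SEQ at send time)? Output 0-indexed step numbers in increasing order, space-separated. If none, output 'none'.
Answer: 4

Derivation:
Step 0: SEND seq=0 -> fresh
Step 1: SEND seq=100 -> fresh
Step 2: DROP seq=188 -> fresh
Step 3: SEND seq=331 -> fresh
Step 4: SEND seq=188 -> retransmit
Step 5: SEND seq=168 -> fresh
Step 6: SEND seq=482 -> fresh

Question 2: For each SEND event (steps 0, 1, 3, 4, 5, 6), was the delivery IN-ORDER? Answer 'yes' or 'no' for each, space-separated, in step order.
Answer: yes yes no yes yes yes

Derivation:
Step 0: SEND seq=0 -> in-order
Step 1: SEND seq=100 -> in-order
Step 3: SEND seq=331 -> out-of-order
Step 4: SEND seq=188 -> in-order
Step 5: SEND seq=168 -> in-order
Step 6: SEND seq=482 -> in-order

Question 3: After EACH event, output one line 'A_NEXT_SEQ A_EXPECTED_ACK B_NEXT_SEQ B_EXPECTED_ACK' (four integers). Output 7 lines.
100 188 188 100
168 188 188 168
168 188 331 168
168 188 482 168
168 482 482 168
314 482 482 314
314 615 615 314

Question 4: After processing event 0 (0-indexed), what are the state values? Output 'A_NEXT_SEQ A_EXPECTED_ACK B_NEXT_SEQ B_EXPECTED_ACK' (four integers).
After event 0: A_seq=100 A_ack=188 B_seq=188 B_ack=100

100 188 188 100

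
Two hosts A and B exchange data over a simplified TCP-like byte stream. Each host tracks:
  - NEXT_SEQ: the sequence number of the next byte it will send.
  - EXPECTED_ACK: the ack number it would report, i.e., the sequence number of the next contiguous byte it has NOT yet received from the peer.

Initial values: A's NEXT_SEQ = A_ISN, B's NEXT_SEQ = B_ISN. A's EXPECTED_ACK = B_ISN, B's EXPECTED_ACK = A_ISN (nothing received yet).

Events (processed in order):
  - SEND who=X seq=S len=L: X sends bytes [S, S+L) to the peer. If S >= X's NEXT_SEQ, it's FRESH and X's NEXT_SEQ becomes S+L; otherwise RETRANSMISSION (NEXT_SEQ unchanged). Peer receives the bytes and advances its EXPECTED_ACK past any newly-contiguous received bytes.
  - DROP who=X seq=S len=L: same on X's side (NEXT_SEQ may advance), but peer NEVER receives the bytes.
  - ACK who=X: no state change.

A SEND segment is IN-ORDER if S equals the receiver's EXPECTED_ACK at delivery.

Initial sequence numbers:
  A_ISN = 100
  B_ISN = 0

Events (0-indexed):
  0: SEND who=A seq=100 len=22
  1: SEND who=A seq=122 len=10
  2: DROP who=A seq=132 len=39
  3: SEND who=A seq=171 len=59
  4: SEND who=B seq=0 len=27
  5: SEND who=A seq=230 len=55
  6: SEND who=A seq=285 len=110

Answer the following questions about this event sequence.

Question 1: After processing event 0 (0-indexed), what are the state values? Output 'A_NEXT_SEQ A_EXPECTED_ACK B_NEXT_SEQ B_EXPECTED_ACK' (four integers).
After event 0: A_seq=122 A_ack=0 B_seq=0 B_ack=122

122 0 0 122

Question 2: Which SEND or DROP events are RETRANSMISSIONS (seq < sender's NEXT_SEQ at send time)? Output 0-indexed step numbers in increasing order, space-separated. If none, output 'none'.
Step 0: SEND seq=100 -> fresh
Step 1: SEND seq=122 -> fresh
Step 2: DROP seq=132 -> fresh
Step 3: SEND seq=171 -> fresh
Step 4: SEND seq=0 -> fresh
Step 5: SEND seq=230 -> fresh
Step 6: SEND seq=285 -> fresh

Answer: none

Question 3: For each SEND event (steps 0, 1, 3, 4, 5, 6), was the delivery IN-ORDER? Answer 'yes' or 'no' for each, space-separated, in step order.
Answer: yes yes no yes no no

Derivation:
Step 0: SEND seq=100 -> in-order
Step 1: SEND seq=122 -> in-order
Step 3: SEND seq=171 -> out-of-order
Step 4: SEND seq=0 -> in-order
Step 5: SEND seq=230 -> out-of-order
Step 6: SEND seq=285 -> out-of-order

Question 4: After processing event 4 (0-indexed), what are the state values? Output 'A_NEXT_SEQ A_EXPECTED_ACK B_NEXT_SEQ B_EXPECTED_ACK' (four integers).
After event 0: A_seq=122 A_ack=0 B_seq=0 B_ack=122
After event 1: A_seq=132 A_ack=0 B_seq=0 B_ack=132
After event 2: A_seq=171 A_ack=0 B_seq=0 B_ack=132
After event 3: A_seq=230 A_ack=0 B_seq=0 B_ack=132
After event 4: A_seq=230 A_ack=27 B_seq=27 B_ack=132

230 27 27 132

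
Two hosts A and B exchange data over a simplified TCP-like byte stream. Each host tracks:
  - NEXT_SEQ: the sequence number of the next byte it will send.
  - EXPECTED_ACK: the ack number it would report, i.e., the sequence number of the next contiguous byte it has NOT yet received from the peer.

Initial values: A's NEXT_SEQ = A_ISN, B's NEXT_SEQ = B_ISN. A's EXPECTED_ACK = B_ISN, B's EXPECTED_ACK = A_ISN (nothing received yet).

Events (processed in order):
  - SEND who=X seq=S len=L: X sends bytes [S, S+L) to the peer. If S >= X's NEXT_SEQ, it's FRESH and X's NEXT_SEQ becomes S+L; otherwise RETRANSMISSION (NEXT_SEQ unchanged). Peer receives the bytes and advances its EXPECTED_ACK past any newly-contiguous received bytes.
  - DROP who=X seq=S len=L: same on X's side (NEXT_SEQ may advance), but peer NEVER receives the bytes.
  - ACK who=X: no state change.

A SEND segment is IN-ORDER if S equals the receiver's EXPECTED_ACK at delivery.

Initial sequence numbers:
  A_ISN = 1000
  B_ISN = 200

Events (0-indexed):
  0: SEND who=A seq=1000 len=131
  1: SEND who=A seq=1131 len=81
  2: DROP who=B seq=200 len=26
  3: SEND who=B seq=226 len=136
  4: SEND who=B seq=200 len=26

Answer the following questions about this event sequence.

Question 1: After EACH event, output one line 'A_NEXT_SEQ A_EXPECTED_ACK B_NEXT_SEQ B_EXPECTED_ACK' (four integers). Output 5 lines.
1131 200 200 1131
1212 200 200 1212
1212 200 226 1212
1212 200 362 1212
1212 362 362 1212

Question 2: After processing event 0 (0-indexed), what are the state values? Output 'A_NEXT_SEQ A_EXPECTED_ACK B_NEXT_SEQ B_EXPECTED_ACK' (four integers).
After event 0: A_seq=1131 A_ack=200 B_seq=200 B_ack=1131

1131 200 200 1131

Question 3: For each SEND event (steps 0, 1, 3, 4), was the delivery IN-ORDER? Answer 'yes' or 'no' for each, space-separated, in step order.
Answer: yes yes no yes

Derivation:
Step 0: SEND seq=1000 -> in-order
Step 1: SEND seq=1131 -> in-order
Step 3: SEND seq=226 -> out-of-order
Step 4: SEND seq=200 -> in-order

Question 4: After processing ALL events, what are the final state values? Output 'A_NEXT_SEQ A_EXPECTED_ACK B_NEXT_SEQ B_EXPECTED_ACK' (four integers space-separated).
After event 0: A_seq=1131 A_ack=200 B_seq=200 B_ack=1131
After event 1: A_seq=1212 A_ack=200 B_seq=200 B_ack=1212
After event 2: A_seq=1212 A_ack=200 B_seq=226 B_ack=1212
After event 3: A_seq=1212 A_ack=200 B_seq=362 B_ack=1212
After event 4: A_seq=1212 A_ack=362 B_seq=362 B_ack=1212

Answer: 1212 362 362 1212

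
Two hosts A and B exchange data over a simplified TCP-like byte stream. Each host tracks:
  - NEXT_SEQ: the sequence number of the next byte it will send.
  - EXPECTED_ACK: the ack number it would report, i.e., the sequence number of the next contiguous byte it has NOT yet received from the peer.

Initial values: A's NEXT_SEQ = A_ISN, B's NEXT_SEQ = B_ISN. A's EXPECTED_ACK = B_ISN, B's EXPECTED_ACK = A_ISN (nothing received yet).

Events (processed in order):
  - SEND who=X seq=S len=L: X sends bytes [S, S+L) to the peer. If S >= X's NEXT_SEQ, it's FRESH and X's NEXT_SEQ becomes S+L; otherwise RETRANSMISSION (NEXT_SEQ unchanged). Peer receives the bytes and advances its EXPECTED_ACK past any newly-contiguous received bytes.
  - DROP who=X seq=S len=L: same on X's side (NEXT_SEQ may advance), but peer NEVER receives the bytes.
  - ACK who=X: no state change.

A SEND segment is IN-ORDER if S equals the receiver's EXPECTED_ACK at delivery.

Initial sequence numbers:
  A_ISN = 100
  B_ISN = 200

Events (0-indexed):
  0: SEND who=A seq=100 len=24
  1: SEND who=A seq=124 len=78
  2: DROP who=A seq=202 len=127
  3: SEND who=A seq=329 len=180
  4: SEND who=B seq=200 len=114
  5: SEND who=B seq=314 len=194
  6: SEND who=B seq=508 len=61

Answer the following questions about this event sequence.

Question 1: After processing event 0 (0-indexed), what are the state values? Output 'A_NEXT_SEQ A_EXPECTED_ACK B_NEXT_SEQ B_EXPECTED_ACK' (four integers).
After event 0: A_seq=124 A_ack=200 B_seq=200 B_ack=124

124 200 200 124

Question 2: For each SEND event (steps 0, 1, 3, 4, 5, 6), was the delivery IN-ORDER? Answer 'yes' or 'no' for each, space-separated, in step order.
Step 0: SEND seq=100 -> in-order
Step 1: SEND seq=124 -> in-order
Step 3: SEND seq=329 -> out-of-order
Step 4: SEND seq=200 -> in-order
Step 5: SEND seq=314 -> in-order
Step 6: SEND seq=508 -> in-order

Answer: yes yes no yes yes yes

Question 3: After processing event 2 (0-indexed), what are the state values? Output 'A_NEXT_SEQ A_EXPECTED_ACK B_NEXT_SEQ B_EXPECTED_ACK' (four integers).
After event 0: A_seq=124 A_ack=200 B_seq=200 B_ack=124
After event 1: A_seq=202 A_ack=200 B_seq=200 B_ack=202
After event 2: A_seq=329 A_ack=200 B_seq=200 B_ack=202

329 200 200 202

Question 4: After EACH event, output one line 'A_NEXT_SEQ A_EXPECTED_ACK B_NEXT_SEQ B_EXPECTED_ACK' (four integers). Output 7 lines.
124 200 200 124
202 200 200 202
329 200 200 202
509 200 200 202
509 314 314 202
509 508 508 202
509 569 569 202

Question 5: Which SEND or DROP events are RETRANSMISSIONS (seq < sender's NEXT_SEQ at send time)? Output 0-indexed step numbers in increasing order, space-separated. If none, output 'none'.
Step 0: SEND seq=100 -> fresh
Step 1: SEND seq=124 -> fresh
Step 2: DROP seq=202 -> fresh
Step 3: SEND seq=329 -> fresh
Step 4: SEND seq=200 -> fresh
Step 5: SEND seq=314 -> fresh
Step 6: SEND seq=508 -> fresh

Answer: none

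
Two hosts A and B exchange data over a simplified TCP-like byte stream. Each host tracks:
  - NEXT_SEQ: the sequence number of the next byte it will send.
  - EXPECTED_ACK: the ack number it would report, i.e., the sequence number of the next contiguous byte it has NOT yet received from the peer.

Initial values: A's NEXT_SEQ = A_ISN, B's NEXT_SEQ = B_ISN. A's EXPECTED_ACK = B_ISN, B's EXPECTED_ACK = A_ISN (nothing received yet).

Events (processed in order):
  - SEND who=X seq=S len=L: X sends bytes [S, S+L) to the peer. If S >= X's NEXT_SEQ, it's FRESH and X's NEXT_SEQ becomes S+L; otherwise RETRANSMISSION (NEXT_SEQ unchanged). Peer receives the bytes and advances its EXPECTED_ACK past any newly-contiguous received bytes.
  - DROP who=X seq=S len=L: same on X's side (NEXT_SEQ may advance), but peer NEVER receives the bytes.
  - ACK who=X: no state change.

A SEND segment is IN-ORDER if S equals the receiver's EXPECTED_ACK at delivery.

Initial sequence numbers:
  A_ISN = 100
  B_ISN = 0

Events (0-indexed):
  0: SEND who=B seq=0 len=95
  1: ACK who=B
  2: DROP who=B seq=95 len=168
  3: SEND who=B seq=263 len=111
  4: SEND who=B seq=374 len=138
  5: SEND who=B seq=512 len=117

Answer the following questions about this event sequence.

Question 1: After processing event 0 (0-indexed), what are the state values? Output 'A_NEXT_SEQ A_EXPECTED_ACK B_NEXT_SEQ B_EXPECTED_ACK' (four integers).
After event 0: A_seq=100 A_ack=95 B_seq=95 B_ack=100

100 95 95 100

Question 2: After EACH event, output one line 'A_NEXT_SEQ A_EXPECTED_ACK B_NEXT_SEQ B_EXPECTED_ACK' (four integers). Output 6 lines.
100 95 95 100
100 95 95 100
100 95 263 100
100 95 374 100
100 95 512 100
100 95 629 100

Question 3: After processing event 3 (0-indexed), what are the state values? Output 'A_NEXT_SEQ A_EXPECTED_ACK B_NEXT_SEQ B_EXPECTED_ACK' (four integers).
After event 0: A_seq=100 A_ack=95 B_seq=95 B_ack=100
After event 1: A_seq=100 A_ack=95 B_seq=95 B_ack=100
After event 2: A_seq=100 A_ack=95 B_seq=263 B_ack=100
After event 3: A_seq=100 A_ack=95 B_seq=374 B_ack=100

100 95 374 100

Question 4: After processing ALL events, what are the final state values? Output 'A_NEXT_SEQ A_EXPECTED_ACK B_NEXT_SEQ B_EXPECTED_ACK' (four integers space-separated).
After event 0: A_seq=100 A_ack=95 B_seq=95 B_ack=100
After event 1: A_seq=100 A_ack=95 B_seq=95 B_ack=100
After event 2: A_seq=100 A_ack=95 B_seq=263 B_ack=100
After event 3: A_seq=100 A_ack=95 B_seq=374 B_ack=100
After event 4: A_seq=100 A_ack=95 B_seq=512 B_ack=100
After event 5: A_seq=100 A_ack=95 B_seq=629 B_ack=100

Answer: 100 95 629 100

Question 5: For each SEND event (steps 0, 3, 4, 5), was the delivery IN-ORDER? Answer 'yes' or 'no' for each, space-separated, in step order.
Step 0: SEND seq=0 -> in-order
Step 3: SEND seq=263 -> out-of-order
Step 4: SEND seq=374 -> out-of-order
Step 5: SEND seq=512 -> out-of-order

Answer: yes no no no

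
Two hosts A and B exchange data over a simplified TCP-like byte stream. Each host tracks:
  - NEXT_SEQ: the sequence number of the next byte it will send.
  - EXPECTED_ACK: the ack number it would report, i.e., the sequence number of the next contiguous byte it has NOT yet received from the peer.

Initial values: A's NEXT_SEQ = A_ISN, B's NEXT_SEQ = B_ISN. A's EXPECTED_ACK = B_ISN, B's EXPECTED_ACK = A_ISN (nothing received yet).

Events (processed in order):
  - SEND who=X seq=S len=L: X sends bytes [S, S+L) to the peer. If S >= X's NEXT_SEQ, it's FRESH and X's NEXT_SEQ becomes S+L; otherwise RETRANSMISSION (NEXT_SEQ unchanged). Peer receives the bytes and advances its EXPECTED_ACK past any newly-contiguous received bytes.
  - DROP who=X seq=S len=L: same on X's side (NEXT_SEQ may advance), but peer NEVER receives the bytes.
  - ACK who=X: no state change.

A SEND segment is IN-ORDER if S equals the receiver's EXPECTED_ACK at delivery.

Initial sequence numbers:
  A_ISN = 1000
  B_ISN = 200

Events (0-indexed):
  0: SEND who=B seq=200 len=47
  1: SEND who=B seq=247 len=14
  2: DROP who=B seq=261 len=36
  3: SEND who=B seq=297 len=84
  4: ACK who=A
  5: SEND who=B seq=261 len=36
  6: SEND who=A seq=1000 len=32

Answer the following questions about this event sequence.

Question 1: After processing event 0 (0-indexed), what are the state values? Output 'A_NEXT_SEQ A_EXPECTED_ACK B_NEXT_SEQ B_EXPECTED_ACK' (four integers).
After event 0: A_seq=1000 A_ack=247 B_seq=247 B_ack=1000

1000 247 247 1000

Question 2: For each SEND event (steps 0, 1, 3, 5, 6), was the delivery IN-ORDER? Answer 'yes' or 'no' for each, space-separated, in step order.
Step 0: SEND seq=200 -> in-order
Step 1: SEND seq=247 -> in-order
Step 3: SEND seq=297 -> out-of-order
Step 5: SEND seq=261 -> in-order
Step 6: SEND seq=1000 -> in-order

Answer: yes yes no yes yes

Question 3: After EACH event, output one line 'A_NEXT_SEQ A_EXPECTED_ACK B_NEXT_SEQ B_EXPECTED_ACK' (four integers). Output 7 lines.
1000 247 247 1000
1000 261 261 1000
1000 261 297 1000
1000 261 381 1000
1000 261 381 1000
1000 381 381 1000
1032 381 381 1032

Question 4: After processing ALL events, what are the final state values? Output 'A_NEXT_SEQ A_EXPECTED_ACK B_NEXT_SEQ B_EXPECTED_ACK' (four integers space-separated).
After event 0: A_seq=1000 A_ack=247 B_seq=247 B_ack=1000
After event 1: A_seq=1000 A_ack=261 B_seq=261 B_ack=1000
After event 2: A_seq=1000 A_ack=261 B_seq=297 B_ack=1000
After event 3: A_seq=1000 A_ack=261 B_seq=381 B_ack=1000
After event 4: A_seq=1000 A_ack=261 B_seq=381 B_ack=1000
After event 5: A_seq=1000 A_ack=381 B_seq=381 B_ack=1000
After event 6: A_seq=1032 A_ack=381 B_seq=381 B_ack=1032

Answer: 1032 381 381 1032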